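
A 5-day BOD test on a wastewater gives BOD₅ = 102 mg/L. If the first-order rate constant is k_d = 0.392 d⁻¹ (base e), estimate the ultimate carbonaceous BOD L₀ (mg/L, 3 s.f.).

L₀ ≈ 119 mg/L

BOD₅ = L₀(1 − e^(−5k_d)) ⇒ L₀ = BOD₅ / (1 − e^(−5×0.392))
= 102 / (1 − 0.1409) = 102 / 0.8591 = 118.7 mg/L.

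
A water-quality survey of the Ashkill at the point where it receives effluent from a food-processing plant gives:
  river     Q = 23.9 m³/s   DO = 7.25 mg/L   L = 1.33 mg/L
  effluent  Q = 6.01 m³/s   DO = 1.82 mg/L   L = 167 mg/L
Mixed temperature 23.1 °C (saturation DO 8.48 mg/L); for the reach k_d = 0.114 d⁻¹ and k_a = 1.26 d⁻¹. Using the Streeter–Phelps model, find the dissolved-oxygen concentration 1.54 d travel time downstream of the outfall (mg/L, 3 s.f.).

Mixed DO = (23.9×7.25 + 6.01×1.82)/(23.9+6.01) = 184.2/29.91 = 6.159 mg/L.
Mixed L₀ = (23.9×1.33 + 6.01×167)/(29.91) = 1035/29.91 = 34.62 mg/L.
Initial deficit D₀ = C_s − DO₀ = 8.48 − 6.159 = 2.321 mg/L.
D(1.54) = [0.114×34.62/(1.26−0.114)](e^(−0.114×1.54) − e^(−1.26×1.54)) + 2.321 e^(−1.26×1.54)
= 3.444 × (0.8390 − 0.1436) + 2.321 × 0.1436 = 2.728 mg/L.
DO = 8.48 − 2.728 = 5.752 mg/L.

DO ≈ 5.75 mg/L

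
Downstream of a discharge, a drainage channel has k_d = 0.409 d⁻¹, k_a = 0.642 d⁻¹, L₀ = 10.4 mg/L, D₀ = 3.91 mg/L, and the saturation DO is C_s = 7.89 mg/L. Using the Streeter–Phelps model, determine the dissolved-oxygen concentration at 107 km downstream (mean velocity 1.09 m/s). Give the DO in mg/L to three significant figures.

Travel time t = x/v = 107 km / (1.09 m/s) = 107000 m / 1.09 m/s = 98170 s = 1.136 d.
k_d L₀/(k_a−k_d) = 0.409×10.4/(0.642−0.409) = 4.254/0.2330 = 18.26 mg/L.
e^(−k_d t) = e^(−0.409×1.136) = 0.6283; e^(−k_a t) = e^(−0.642×1.136) = 0.4822.
D = 18.26 × (0.6283 − 0.4822) + 3.91 × 0.4822 = 2.668 + 1.885 = 4.553 mg/L.
DO = C_s − D = 7.89 − 4.553 = 3.337 mg/L.

DO ≈ 3.34 mg/L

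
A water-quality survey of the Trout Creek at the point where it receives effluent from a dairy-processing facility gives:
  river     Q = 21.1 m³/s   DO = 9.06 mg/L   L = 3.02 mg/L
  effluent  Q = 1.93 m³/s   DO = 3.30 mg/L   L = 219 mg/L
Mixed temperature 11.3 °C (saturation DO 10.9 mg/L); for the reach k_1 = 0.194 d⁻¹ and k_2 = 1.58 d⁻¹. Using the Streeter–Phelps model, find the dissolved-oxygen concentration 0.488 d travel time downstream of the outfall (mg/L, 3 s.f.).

Mixed DO = (21.1×9.06 + 1.93×3.30)/(21.1+1.93) = 197.5/23.03 = 8.577 mg/L.
Mixed L₀ = (21.1×3.02 + 1.93×219)/(23.03) = 486.4/23.03 = 21.12 mg/L.
Initial deficit D₀ = C_s − DO₀ = 10.9 − 8.577 = 2.323 mg/L.
D(0.488) = [0.194×21.12/(1.58−0.194)](e^(−0.194×0.488) − e^(−1.58×0.488)) + 2.323 e^(−1.58×0.488)
= 2.956 × (0.9097 − 0.4625) + 2.323 × 0.4625 = 2.396 mg/L.
DO = 10.9 − 2.396 = 8.504 mg/L.

DO ≈ 8.50 mg/L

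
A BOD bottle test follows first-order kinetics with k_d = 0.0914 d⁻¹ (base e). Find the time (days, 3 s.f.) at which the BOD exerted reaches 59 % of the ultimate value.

t ≈ 9.75 d

y/L₀ = 1 − e^(−k_d t) = 0.59 ⇒ e^(−k_d t) = 0.410
t = −ln(0.410) / 0.0914 = 0.8916 / 0.0914 = 9.755 d.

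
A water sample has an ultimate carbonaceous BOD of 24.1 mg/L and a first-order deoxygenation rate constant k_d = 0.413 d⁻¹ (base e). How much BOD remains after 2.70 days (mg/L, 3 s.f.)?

L_t = L₀ e^(−k_d t) = 24.1 × e^(−0.413×2.70) = 24.1 × 0.3279 = 7.902 mg/L.

L ≈ 7.90 mg/L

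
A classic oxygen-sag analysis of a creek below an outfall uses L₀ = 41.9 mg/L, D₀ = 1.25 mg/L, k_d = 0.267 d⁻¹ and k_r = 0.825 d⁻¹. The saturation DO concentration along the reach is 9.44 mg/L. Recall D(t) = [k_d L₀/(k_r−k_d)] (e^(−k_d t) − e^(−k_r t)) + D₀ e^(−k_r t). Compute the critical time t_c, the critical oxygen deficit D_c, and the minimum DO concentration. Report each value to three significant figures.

t_c = [1/(k_r−k_d)] ln[(k_r/k_d)(1 − D₀(k_r−k_d)/(k_d L₀))]
= [1/(0.825−0.267)] ln[(0.825/0.267)(1 − 1.25×0.5580/(0.267×41.9))]
= (1/0.5580) ln[3.090 × 0.9377] = 1.792 × ln(2.897) = 1.792 × 1.064 = 1.906 d.
L(t_c) = L₀ e^(−k_d t_c) = 41.9 × 0.6011 = 25.19 mg/L, and at the critical point k_r D_c = k_d L, so D_c = (0.267/0.825) × 25.19 = 8.151 mg/L.
Minimum DO = C_s − D_c = 9.44 − 8.151 = 1.289 mg/L.

t_c ≈ 1.91 d; D_c ≈ 8.15 mg/L; min DO ≈ 1.29 mg/L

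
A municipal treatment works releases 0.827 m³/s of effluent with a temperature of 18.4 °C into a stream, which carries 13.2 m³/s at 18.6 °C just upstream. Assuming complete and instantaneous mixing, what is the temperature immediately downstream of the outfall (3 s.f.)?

18.6 °C

Flow-weighted mixing: C = (Q_r C_r + Q_w C_w)/(Q_r + Q_w)
= (13.2×18.6 + 0.827×18.4)/(13.2 + 0.827) = 260.7/14.03 = 18.59 °C.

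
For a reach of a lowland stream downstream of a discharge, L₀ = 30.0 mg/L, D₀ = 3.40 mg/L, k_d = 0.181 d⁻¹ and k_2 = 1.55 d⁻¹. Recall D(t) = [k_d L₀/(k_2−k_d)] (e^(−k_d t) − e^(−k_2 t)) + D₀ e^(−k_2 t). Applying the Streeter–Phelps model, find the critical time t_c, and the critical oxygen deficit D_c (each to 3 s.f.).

At the critical point dD/dt = 0, so k_d L₀ e^(−k_d t) = k_2 D. Substituting D(t) from the Streeter–Phelps equation and solving for t gives
t_c = ln[(k_2/k_d)(1 − D₀(k_2−k_d)/(k_d L₀))] / (k_2−k_d).
Here k_2−k_d = 1.369 d⁻¹ and 1 − D₀(k_2−k_d)/(k_d L₀) = 1 − 3.40×1.369/(0.181×30.0) = 0.1428, so
t_c = ln(8.564 × 0.1428) / 1.369 = 0.2012 / 1.369 = 0.1470 d.
D_c = (k_d/k_2) L₀ e^(−k_d t_c) = (0.181/1.55) × 30.0 × e^(−0.181×0.1470) = 0.1168 × 30.0 × 0.9737 = 3.411 mg/L.

t_c ≈ 0.147 d; D_c ≈ 3.41 mg/L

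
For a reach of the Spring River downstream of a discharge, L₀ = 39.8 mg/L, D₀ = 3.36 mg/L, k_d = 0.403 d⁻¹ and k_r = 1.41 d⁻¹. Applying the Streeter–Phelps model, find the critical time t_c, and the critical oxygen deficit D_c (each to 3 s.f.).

With k_r/k_d = 3.499 and 1 − D₀(k_r−k_d)/(k_d L₀) = 0.7890,
t_c = ln(3.499 × 0.7890) / (1.41 − 0.403) = ln(2.761) / 1.007 = 1.015/1.007 = 1.008 d.
D_c = (k_d/k_r) L₀ e^(−k_d t_c) = (0.403/1.41) × 39.8 × e^(−0.403×1.008) = 0.2858 × 39.8 × 0.6660 = 7.577 mg/L.

t_c ≈ 1.01 d; D_c ≈ 7.58 mg/L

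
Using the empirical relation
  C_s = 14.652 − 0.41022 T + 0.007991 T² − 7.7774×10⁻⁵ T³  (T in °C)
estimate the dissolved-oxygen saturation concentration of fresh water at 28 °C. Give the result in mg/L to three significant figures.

C_s ≈ 7.72 mg/L

C_s = 14.652 − 0.41022×28 + 0.007991×28² − 7.7774×10⁻⁵×28³ = 7.723 mg/L.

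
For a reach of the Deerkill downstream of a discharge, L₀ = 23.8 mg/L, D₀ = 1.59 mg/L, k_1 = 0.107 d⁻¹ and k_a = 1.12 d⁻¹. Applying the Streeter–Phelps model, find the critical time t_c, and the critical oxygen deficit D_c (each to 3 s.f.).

t_c ≈ 1.33 d; D_c ≈ 1.97 mg/L

At the critical point dD/dt = 0, so k_1 L₀ e^(−k_1 t) = k_a D. Substituting D(t) from the Streeter–Phelps equation and solving for t gives
t_c = ln[(k_a/k_1)(1 − D₀(k_a−k_1)/(k_1 L₀))] / (k_a−k_1).
Here k_a−k_1 = 1.013 d⁻¹ and 1 − D₀(k_a−k_1)/(k_1 L₀) = 1 − 1.59×1.013/(0.107×23.8) = 0.3675, so
t_c = ln(10.47 × 0.3675) / 1.013 = 1.347 / 1.013 = 1.330 d.
D_c = (k_1/k_a) L₀ e^(−k_1 t_c) = (0.107/1.12) × 23.8 × e^(−0.107×1.330) = 0.09554 × 23.8 × 0.8674 = 1.972 mg/L.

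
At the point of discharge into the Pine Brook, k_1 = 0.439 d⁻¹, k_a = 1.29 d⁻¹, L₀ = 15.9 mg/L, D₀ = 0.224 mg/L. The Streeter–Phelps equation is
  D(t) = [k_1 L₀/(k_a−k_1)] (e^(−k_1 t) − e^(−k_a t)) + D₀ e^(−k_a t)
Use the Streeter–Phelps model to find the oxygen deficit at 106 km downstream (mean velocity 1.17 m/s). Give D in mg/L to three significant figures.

Travel time t = x/v = 106 km / (1.17 m/s) = 106000 m / 1.17 m/s = 90600 s = 1.049 d.
k_1 L₀/(k_a−k_1) = 0.439×15.9/(1.29−0.439) = 6.980/0.8510 = 8.202 mg/L.
e^(−k_1 t) = e^(−0.439×1.049) = 0.6311; e^(−k_a t) = e^(−1.29×1.049) = 0.2585.
D = 8.202 × (0.6311 − 0.2585) + 0.224 × 0.2585 = 3.056 + 0.05791 = 3.113 mg/L.

D ≈ 3.11 mg/L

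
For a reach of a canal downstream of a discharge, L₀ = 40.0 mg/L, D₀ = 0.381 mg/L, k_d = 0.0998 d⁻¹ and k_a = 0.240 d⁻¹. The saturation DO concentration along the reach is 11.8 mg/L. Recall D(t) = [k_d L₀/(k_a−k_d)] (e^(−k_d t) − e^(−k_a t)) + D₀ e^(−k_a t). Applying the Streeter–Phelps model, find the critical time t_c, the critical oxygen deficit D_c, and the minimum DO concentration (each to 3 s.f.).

With k_a/k_d = 2.405 and 1 − D₀(k_a−k_d)/(k_d L₀) = 0.9866,
t_c = ln(2.405 × 0.9866) / (0.240 − 0.0998) = ln(2.373) / 0.1402 = 0.8640/0.1402 = 6.163 d.
L(t_c) = L₀ e^(−k_d t_c) = 40.0 × 0.5406 = 21.62 mg/L, and at the critical point k_a D_c = k_d L, so D_c = (0.0998/0.240) × 21.62 = 8.992 mg/L.
Minimum DO = C_s − D_c = 11.8 − 8.992 = 2.808 mg/L.

t_c ≈ 6.16 d; D_c ≈ 8.99 mg/L; min DO ≈ 2.81 mg/L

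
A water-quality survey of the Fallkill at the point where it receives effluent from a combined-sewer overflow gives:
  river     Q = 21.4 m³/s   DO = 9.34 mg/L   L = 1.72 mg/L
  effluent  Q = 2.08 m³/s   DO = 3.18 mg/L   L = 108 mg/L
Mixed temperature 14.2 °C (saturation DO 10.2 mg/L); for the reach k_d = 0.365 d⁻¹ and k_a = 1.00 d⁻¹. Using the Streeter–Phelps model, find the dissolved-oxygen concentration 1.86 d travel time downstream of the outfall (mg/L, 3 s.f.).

Mixed DO = (21.4×9.34 + 2.08×3.18)/(21.4+2.08) = 206.5/23.48 = 8.794 mg/L.
Mixed L₀ = (21.4×1.72 + 2.08×108)/(23.48) = 261.4/23.48 = 11.13 mg/L.
Initial deficit D₀ = C_s − DO₀ = 10.2 − 8.794 = 1.406 mg/L.
D(1.86) = [0.365×11.13/(1.00−0.365)](e^(−0.365×1.86) − e^(−1.00×1.86)) + 1.406 e^(−1.00×1.86)
= 6.400 × (0.5072 − 0.1557) + 1.406 × 0.1557 = 2.469 mg/L.
DO = 10.2 − 2.469 = 7.731 mg/L.

DO ≈ 7.73 mg/L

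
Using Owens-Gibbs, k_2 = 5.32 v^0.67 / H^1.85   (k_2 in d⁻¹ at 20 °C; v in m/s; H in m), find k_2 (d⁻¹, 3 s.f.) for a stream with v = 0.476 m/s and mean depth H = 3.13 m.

k_2 ≈ 0.392 d⁻¹

k_2 = 5.32 × 0.476^0.67 / 3.13^1.85 = 5.32 × 0.6081 / 8.256 = 0.3919 d⁻¹.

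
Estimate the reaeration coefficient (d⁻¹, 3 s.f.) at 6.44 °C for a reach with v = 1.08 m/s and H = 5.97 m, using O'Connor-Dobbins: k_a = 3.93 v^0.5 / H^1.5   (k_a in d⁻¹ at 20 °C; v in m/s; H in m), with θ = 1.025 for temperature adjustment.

k_a(20) = 3.93 × 1.08^0.5 / 5.97^1.5 = 3.93 × 1.039 / 14.59 = 0.2800 d⁻¹.
k_a(6.44) = 0.2800 × 1.025^(6.44−20) = 0.2800 × 0.7155 = 0.2003 d⁻¹.

k_a ≈ 0.200 d⁻¹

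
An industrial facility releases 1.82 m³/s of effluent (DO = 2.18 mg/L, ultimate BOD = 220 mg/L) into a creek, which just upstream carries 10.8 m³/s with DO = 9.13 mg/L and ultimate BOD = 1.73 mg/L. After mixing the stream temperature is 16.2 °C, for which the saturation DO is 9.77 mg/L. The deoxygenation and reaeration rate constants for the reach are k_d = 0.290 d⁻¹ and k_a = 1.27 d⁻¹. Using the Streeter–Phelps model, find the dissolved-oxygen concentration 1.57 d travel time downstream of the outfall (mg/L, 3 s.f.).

Mixed DO = (10.8×9.13 + 1.82×2.18)/(10.8+1.82) = 102.6/12.62 = 8.128 mg/L.
Mixed L₀ = (10.8×1.73 + 1.82×220)/(12.62) = 419.1/12.62 = 33.21 mg/L.
Initial deficit D₀ = C_s − DO₀ = 9.77 − 8.128 = 1.642 mg/L.
D(1.57) = [0.290×33.21/(1.27−0.290)](e^(−0.290×1.57) − e^(−1.27×1.57)) + 1.642 e^(−1.27×1.57)
= 9.827 × (0.6343 − 0.1362) + 1.642 × 0.1362 = 5.118 mg/L.
DO = 9.77 − 5.118 = 4.652 mg/L.

DO ≈ 4.65 mg/L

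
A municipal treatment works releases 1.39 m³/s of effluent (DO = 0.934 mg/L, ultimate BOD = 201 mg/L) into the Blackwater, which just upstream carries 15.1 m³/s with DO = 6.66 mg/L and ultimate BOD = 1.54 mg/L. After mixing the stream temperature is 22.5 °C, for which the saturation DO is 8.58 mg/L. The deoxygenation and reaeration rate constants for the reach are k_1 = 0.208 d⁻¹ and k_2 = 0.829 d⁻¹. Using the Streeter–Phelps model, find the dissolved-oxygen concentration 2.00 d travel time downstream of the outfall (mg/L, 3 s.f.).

DO ≈ 5.24 mg/L

Mixed DO = (15.1×6.66 + 1.39×0.934)/(15.1+1.39) = 101.9/16.49 = 6.177 mg/L.
Mixed L₀ = (15.1×1.54 + 1.39×201)/(16.49) = 302.6/16.49 = 18.35 mg/L.
Initial deficit D₀ = C_s − DO₀ = 8.58 − 6.177 = 2.403 mg/L.
D(2.00) = [0.208×18.35/(0.829−0.208)](e^(−0.208×2.00) − e^(−0.829×2.00)) + 2.403 e^(−0.829×2.00)
= 6.147 × (0.6597 − 0.1905) + 2.403 × 0.1905 = 3.342 mg/L.
DO = 8.58 − 3.342 = 5.238 mg/L.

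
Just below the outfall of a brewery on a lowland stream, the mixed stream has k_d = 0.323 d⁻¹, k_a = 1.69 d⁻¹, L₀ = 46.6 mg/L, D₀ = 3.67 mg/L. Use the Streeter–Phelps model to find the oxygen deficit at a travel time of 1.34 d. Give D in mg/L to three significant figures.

k_d L₀/(k_a−k_d) = 0.323×46.6/(1.69−0.323) = 15.05/1.367 = 11.01 mg/L.
e^(−k_d t) = e^(−0.323×1.340) = 0.6487; e^(−k_a t) = e^(−1.69×1.340) = 0.1039.
D = 11.01 × (0.6487 − 0.1039) + 3.67 × 0.1039 = 5.999 + 0.3812 = 6.380 mg/L.

D ≈ 6.38 mg/L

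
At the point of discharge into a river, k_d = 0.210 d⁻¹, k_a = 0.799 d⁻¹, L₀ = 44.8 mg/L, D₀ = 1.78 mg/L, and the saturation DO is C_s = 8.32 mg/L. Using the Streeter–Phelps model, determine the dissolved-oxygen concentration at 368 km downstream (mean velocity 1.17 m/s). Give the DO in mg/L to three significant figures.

Travel time t = x/v = 368 km / (1.17 m/s) = 368000 m / 1.17 m/s = 314500 s = 3.640 d.
k_d L₀/(k_a−k_d) = 0.210×44.8/(0.799−0.210) = 9.408/0.5890 = 15.97 mg/L.
e^(−k_d t) = e^(−0.210×3.640) = 0.4656; e^(−k_a t) = e^(−0.799×3.640) = 0.05455.
D = 15.97 × (0.4656 − 0.05455) + 1.78 × 0.05455 = 6.565 + 0.09710 = 6.662 mg/L.
DO = C_s − D = 8.32 − 6.662 = 1.658 mg/L.

DO ≈ 1.66 mg/L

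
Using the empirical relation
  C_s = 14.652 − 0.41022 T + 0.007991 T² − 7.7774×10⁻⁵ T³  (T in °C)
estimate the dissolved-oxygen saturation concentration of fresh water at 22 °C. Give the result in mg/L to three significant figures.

C_s ≈ 8.67 mg/L

C_s = 14.652 − 0.41022×22 + 0.007991×22² − 7.7774×10⁻⁵×22³ = 8.667 mg/L.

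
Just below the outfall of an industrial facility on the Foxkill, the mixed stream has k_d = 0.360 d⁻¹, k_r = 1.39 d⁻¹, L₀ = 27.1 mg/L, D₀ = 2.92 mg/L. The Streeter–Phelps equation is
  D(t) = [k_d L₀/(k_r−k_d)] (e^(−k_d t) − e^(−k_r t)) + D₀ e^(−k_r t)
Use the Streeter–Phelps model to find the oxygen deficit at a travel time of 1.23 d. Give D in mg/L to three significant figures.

D ≈ 4.90 mg/L

k_d L₀/(k_r−k_d) = 0.360×27.1/(1.39−0.360) = 9.756/1.030 = 9.472 mg/L.
e^(−k_d t) = e^(−0.360×1.230) = 0.6422; e^(−k_r t) = e^(−1.39×1.230) = 0.1809.
D = 9.472 × (0.6422 − 0.1809) + 2.92 × 0.1809 = 4.370 + 0.5283 = 4.898 mg/L.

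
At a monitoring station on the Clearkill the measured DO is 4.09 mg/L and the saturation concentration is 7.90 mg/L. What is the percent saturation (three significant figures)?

51.8 % saturation

% saturation = C/C_s × 100 = 4.09/7.90 × 100 = 51.8 %.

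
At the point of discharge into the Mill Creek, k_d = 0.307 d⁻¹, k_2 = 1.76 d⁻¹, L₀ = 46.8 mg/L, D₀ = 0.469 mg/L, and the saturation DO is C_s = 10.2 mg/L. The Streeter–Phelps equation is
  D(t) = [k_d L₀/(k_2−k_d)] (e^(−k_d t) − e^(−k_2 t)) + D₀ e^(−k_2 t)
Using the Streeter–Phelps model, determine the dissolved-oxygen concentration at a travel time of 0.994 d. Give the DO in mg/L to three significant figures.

k_d L₀/(k_2−k_d) = 0.307×46.8/(1.76−0.307) = 14.37/1.453 = 9.888 mg/L.
e^(−k_d t) = e^(−0.307×0.9940) = 0.7370; e^(−k_2 t) = e^(−1.76×0.9940) = 0.1739.
D = 9.888 × (0.7370 − 0.1739) + 0.469 × 0.1739 = 5.568 + 0.08155 = 5.650 mg/L.
DO = C_s − D = 10.2 − 5.650 = 4.550 mg/L.

DO ≈ 4.55 mg/L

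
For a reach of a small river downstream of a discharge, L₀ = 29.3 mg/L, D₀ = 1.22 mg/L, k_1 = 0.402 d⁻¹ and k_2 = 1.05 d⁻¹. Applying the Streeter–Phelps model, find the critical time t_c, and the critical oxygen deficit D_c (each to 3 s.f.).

t_c ≈ 1.37 d; D_c ≈ 6.46 mg/L

With k_2/k_1 = 2.612 and 1 − D₀(k_2−k_1)/(k_1 L₀) = 0.9329,
t_c = ln(2.612 × 0.9329) / (1.05 − 0.402) = ln(2.437) / 0.6480 = 0.8906/0.6480 = 1.374 d.
L(t_c) = L₀ e^(−k_1 t_c) = 29.3 × 0.5755 = 16.86 mg/L, and at the critical point k_2 D_c = k_1 L, so D_c = (0.402/1.05) × 16.86 = 6.456 mg/L.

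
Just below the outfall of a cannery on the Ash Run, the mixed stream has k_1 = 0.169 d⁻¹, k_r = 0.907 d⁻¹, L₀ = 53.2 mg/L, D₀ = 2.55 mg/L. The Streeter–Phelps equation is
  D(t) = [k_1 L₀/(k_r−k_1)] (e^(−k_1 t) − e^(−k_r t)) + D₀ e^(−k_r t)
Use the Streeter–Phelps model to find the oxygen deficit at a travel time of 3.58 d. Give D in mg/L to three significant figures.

k_1 L₀/(k_r−k_1) = 0.169×53.2/(0.907−0.169) = 8.991/0.7380 = 12.18 mg/L.
e^(−k_1 t) = e^(−0.169×3.580) = 0.5461; e^(−k_r t) = e^(−0.907×3.580) = 0.03889.
D = 12.18 × (0.5461 − 0.03889) + 2.55 × 0.03889 = 6.179 + 0.09917 = 6.278 mg/L.

D ≈ 6.28 mg/L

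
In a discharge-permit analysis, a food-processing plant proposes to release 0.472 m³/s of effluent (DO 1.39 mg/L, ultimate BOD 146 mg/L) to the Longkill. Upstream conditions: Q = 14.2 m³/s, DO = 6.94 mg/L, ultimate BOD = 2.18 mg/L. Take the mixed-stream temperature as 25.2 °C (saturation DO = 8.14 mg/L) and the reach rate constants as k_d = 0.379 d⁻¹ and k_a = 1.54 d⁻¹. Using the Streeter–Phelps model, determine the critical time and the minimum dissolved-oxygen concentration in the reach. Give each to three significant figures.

t_c ≈ 0.373 d; minimum DO ≈ 6.69 mg/L

Mixed DO = (14.2×6.94 + 0.472×1.39)/(14.2+0.472) = 99.20/14.67 = 6.761 mg/L.
Mixed L₀ = (14.2×2.18 + 0.472×146)/(14.67) = 99.87/14.67 = 6.807 mg/L.
Initial deficit D₀ = C_s − DO₀ = 8.14 − 6.761 = 1.379 mg/L.
t_c = (1/1.161) ln[(1.54/0.379)(1 − 1.379×1.161/(0.379×6.807))] = 0.8613 × ln(1.542) = 0.3733 d.
D_c = (0.379/1.54) × 6.807 × e^(−0.379×0.3733) = 0.2461 × 6.807 × 0.8681 = 1.454 mg/L.
Minimum DO = 8.14 − 1.454 = 6.686 mg/L.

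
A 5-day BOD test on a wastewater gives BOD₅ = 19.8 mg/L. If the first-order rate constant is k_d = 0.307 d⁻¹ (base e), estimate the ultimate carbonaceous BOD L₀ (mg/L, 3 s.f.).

BOD₅ = L₀(1 − e^(−5k_d)) ⇒ L₀ = BOD₅ / (1 − e^(−5×0.307))
= 19.8 / (1 − 0.2155) = 19.8 / 0.7845 = 25.24 mg/L.

L₀ ≈ 25.2 mg/L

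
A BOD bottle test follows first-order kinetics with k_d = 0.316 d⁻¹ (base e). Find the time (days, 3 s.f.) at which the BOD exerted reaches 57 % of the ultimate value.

t ≈ 2.67 d

y/L₀ = 1 − e^(−k_d t) = 0.57 ⇒ e^(−k_d t) = 0.430
t = −ln(0.430) / 0.316 = 0.8440 / 0.316 = 2.671 d.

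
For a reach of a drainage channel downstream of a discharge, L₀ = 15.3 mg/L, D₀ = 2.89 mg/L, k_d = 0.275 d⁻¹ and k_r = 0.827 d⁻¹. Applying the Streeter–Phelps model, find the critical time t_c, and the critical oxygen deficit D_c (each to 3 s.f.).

At the critical point dD/dt = 0, so k_d L₀ e^(−k_d t) = k_r D. Substituting D(t) from the Streeter–Phelps equation and solving for t gives
t_c = ln[(k_r/k_d)(1 − D₀(k_r−k_d)/(k_d L₀))] / (k_r−k_d).
Here k_r−k_d = 0.5520 d⁻¹ and 1 − D₀(k_r−k_d)/(k_d L₀) = 1 − 2.89×0.5520/(0.275×15.3) = 0.6208, so
t_c = ln(3.007 × 0.6208) / 0.5520 = 0.6244 / 0.5520 = 1.131 d.
D_c = (k_d/k_r) L₀ e^(−k_d t_c) = (0.275/0.827) × 15.3 × e^(−0.275×1.131) = 0.3325 × 15.3 × 0.7327 = 3.728 mg/L.

t_c ≈ 1.13 d; D_c ≈ 3.73 mg/L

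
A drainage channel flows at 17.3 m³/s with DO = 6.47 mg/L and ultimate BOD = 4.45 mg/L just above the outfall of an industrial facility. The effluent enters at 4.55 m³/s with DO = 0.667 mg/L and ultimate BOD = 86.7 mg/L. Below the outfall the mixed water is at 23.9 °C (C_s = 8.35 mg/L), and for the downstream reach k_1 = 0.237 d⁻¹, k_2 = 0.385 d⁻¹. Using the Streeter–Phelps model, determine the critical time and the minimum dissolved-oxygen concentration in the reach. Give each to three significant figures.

Mixed DO = (17.3×6.47 + 4.55×0.667)/(17.3+4.55) = 115.0/21.85 = 5.262 mg/L.
Mixed L₀ = (17.3×4.45 + 4.55×86.7)/(21.85) = 471.5/21.85 = 21.58 mg/L.
Initial deficit D₀ = C_s − DO₀ = 8.35 − 5.262 = 3.088 mg/L.
t_c = (1/0.1480) ln[(0.385/0.237)(1 − 3.088×0.1480/(0.237×21.58))] = 6.757 × ln(1.479) = 2.646 d.
D_c = (0.237/0.385) × 21.58 × e^(−0.237×2.646) = 0.6156 × 21.58 × 0.5342 = 7.095 mg/L.
Minimum DO = 8.35 − 7.095 = 1.255 mg/L.

t_c ≈ 2.65 d; minimum DO ≈ 1.25 mg/L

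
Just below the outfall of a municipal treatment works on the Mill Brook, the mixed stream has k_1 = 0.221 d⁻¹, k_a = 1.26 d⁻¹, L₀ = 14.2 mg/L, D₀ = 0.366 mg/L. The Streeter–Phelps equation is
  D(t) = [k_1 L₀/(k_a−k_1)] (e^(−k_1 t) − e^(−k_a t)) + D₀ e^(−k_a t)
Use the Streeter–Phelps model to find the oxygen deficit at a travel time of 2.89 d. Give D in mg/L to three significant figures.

k_1 L₀/(k_a−k_1) = 0.221×14.2/(1.26−0.221) = 3.138/1.039 = 3.020 mg/L.
e^(−k_1 t) = e^(−0.221×2.890) = 0.5280; e^(−k_a t) = e^(−1.26×2.890) = 0.02622.
D = 3.020 × (0.5280 − 0.02622) + 0.366 × 0.02622 = 1.516 + 0.009595 = 1.525 mg/L.

D ≈ 1.53 mg/L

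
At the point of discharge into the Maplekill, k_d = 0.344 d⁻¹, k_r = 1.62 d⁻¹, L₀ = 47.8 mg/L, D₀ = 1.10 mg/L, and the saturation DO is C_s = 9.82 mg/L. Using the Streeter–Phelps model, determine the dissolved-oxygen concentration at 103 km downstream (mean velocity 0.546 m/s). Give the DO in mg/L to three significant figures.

Travel time t = x/v = 103 km / (0.546 m/s) = 103000 m / 0.546 m/s = 188600 s = 2.183 d.
k_d L₀/(k_r−k_d) = 0.344×47.8/(1.62−0.344) = 16.44/1.276 = 12.89 mg/L.
e^(−k_d t) = e^(−0.344×2.183) = 0.4719; e^(−k_r t) = e^(−1.62×2.183) = 0.02910.
D = 12.89 × (0.4719 − 0.02910) + 1.10 × 0.02910 = 5.706 + 0.03201 = 5.738 mg/L.
DO = C_s − D = 9.82 − 5.738 = 4.082 mg/L.

DO ≈ 4.08 mg/L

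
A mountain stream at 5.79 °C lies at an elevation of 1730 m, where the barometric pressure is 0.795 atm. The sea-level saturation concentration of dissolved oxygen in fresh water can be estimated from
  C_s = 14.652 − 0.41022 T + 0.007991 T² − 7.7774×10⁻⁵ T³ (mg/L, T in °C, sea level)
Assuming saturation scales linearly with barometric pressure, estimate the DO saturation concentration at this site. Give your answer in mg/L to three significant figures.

C_s ≈ 9.96 mg/L

At sea level: C_s = 14.652 − 0.41022×5.79 + 0.007991×5.79² − 7.7774×10⁻⁵×5.79³ = 12.53 mg/L.
Pressure correction: C_s' = 12.53 × 0.795 = 9.961 mg/L.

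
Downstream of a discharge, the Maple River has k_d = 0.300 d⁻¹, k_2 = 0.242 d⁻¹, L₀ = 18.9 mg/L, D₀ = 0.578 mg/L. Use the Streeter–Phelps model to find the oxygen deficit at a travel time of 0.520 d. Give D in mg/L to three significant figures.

k_d L₀/(k_2−k_d) = 0.300×18.9/(0.242−0.300) = 5.670/-0.05800 = -97.76 mg/L.
e^(−k_d t) = e^(−0.300×0.5200) = 0.8556; e^(−k_2 t) = e^(−0.242×0.5200) = 0.8818.
D = -97.76 × (0.8556 − 0.8818) + 0.578 × 0.8818 = 2.561 + 0.5097 = 3.071 mg/L.

D ≈ 3.07 mg/L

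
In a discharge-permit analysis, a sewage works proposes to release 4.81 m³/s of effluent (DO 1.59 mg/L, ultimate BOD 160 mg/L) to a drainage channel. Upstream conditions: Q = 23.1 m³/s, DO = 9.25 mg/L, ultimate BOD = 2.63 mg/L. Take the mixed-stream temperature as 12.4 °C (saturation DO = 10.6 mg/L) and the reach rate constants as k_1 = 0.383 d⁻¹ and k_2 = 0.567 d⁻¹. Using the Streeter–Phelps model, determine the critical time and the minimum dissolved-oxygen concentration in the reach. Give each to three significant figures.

t_c ≈ 1.89 d; minimum DO ≈ 0.866 mg/L

Mixed DO = (23.1×9.25 + 4.81×1.59)/(23.1+4.81) = 221.3/27.91 = 7.930 mg/L.
Mixed L₀ = (23.1×2.63 + 4.81×160)/(27.91) = 830.4/27.91 = 29.75 mg/L.
Initial deficit D₀ = C_s − DO₀ = 10.6 − 7.930 = 2.670 mg/L.
t_c = (1/0.1840) ln[(0.567/0.383)(1 − 2.670×0.1840/(0.383×29.75))] = 5.435 × ln(1.417) = 1.893 d.
D_c = (0.383/0.567) × 29.75 × e^(−0.383×1.893) = 0.6755 × 29.75 × 0.4844 = 9.734 mg/L.
Minimum DO = 10.6 − 9.734 = 0.8657 mg/L.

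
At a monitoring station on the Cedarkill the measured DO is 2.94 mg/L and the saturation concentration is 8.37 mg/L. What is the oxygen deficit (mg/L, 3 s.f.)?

D = C_s − C = 8.37 − 2.94 = 5.43 mg/L.

D ≈ 5.43 mg/L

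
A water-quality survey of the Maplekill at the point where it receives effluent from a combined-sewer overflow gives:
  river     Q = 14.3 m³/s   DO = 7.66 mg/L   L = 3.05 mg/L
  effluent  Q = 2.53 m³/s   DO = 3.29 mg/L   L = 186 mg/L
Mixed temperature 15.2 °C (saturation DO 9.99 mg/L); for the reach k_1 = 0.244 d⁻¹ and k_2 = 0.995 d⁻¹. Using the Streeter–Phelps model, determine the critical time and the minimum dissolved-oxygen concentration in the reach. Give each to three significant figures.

Mixed DO = (14.3×7.66 + 2.53×3.29)/(14.3+2.53) = 117.9/16.83 = 7.003 mg/L.
Mixed L₀ = (14.3×3.05 + 2.53×186)/(16.83) = 514.2/16.83 = 30.55 mg/L.
Initial deficit D₀ = C_s − DO₀ = 9.99 − 7.003 = 2.987 mg/L.
t_c = (1/0.7510) ln[(0.995/0.244)(1 − 2.987×0.7510/(0.244×30.55))] = 1.332 × ln(2.851) = 1.395 d.
D_c = (0.244/0.995) × 30.55 × e^(−0.244×1.395) = 0.2452 × 30.55 × 0.7115 = 5.331 mg/L.
Minimum DO = 9.99 − 5.331 = 4.659 mg/L.

t_c ≈ 1.39 d; minimum DO ≈ 4.66 mg/L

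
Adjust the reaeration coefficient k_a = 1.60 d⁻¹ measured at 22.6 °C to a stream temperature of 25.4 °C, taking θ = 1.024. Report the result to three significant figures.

k_a ≈ 1.71 d⁻¹

k_a(T₂) = k_a(T₁) · θ^(T₂−T₁) = 1.60 × 1.024^(25.4−22.6)
= 1.60 × 1.024^2.80 = 1.60 × 1.069 = 1.710 d⁻¹.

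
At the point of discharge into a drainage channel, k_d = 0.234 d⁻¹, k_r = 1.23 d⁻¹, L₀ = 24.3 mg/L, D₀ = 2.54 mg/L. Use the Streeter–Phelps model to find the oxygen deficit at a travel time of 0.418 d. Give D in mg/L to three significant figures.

k_d L₀/(k_r−k_d) = 0.234×24.3/(1.23−0.234) = 5.686/0.9960 = 5.709 mg/L.
e^(−k_d t) = e^(−0.234×0.4180) = 0.9068; e^(−k_r t) = e^(−1.23×0.4180) = 0.5980.
D = 5.709 × (0.9068 − 0.5980) + 2.54 × 0.5980 = 1.763 + 1.519 = 3.282 mg/L.

D ≈ 3.28 mg/L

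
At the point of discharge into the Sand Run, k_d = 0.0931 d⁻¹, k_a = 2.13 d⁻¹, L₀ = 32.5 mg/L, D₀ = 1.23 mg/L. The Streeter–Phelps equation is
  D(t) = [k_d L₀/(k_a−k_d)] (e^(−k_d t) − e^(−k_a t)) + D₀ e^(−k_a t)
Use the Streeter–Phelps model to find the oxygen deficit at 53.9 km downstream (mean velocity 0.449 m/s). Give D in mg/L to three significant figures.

Travel time t = x/v = 53.9 km / (0.449 m/s) = 53900 m / 0.449 m/s = 120000 s = 1.389 d.
k_d L₀/(k_a−k_d) = 0.0931×32.5/(2.13−0.0931) = 3.026/2.037 = 1.485 mg/L.
e^(−k_d t) = e^(−0.0931×1.389) = 0.8787; e^(−k_a t) = e^(−2.13×1.389) = 0.05185.
D = 1.485 × (0.8787 − 0.05185) + 1.23 × 0.05185 = 1.228 + 0.06377 = 1.292 mg/L.

D ≈ 1.29 mg/L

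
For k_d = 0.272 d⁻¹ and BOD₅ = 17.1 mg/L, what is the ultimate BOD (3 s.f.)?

L₀ ≈ 23.0 mg/L

BOD₅ = L₀(1 − e^(−5k_d)) ⇒ L₀ = BOD₅ / (1 − e^(−5×0.272))
= 17.1 / (1 − 0.2567) = 17.1 / 0.7433 = 23.00 mg/L.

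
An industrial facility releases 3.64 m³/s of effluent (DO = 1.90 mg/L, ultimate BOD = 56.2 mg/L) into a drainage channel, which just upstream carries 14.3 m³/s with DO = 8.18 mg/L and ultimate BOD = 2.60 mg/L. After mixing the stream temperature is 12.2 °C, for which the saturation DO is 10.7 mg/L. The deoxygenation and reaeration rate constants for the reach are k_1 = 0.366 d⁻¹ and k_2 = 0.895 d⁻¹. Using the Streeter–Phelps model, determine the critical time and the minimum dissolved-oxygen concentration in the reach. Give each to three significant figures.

t_c ≈ 0.703 d; minimum DO ≈ 6.44 mg/L

Mixed DO = (14.3×8.18 + 3.64×1.90)/(14.3+3.64) = 123.9/17.94 = 6.906 mg/L.
Mixed L₀ = (14.3×2.60 + 3.64×56.2)/(17.94) = 241.7/17.94 = 13.48 mg/L.
Initial deficit D₀ = C_s − DO₀ = 10.7 − 6.906 = 3.794 mg/L.
t_c = (1/0.5290) ln[(0.895/0.366)(1 − 3.794×0.5290/(0.366×13.48))] = 1.890 × ln(1.450) = 0.7026 d.
D_c = (0.366/0.895) × 13.48 × e^(−0.366×0.7026) = 0.4089 × 13.48 × 0.7732 = 4.261 mg/L.
Minimum DO = 10.7 − 4.261 = 6.439 mg/L.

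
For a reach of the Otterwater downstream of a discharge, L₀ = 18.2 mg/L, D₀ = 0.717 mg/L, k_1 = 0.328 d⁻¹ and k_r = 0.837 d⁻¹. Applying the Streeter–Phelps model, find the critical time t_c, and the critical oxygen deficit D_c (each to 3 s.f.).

With k_r/k_1 = 2.552 and 1 − D₀(k_r−k_1)/(k_1 L₀) = 0.9389,
t_c = ln(2.552 × 0.9389) / (0.837 − 0.328) = ln(2.396) / 0.5090 = 0.8737/0.5090 = 1.717 d.
D_c = (k_1/k_r) L₀ e^(−k_1 t_c) = (0.328/0.837) × 18.2 × e^(−0.328×1.717) = 0.3919 × 18.2 × 0.5695 = 4.062 mg/L.

t_c ≈ 1.72 d; D_c ≈ 4.06 mg/L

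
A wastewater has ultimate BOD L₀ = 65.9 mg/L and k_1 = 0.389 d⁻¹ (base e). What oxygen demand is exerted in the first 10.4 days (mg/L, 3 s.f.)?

y_t = L₀(1 − e^(−k_1 t)) = 65.9 × (1 − e^(−0.389×10.4))
= 65.9 × (1 − 0.01750) = 65.9 × 0.9825 = 64.75 mg/L.

y ≈ 64.7 mg/L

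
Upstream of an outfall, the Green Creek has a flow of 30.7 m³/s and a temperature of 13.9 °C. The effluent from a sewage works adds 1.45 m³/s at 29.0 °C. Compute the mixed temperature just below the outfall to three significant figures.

Flow-weighted mixing: C = (Q_r C_r + Q_w C_w)/(Q_r + Q_w)
= (30.7×13.9 + 1.45×29.0)/(30.7 + 1.45) = 468.8/32.15 = 14.58 °C.

14.6 °C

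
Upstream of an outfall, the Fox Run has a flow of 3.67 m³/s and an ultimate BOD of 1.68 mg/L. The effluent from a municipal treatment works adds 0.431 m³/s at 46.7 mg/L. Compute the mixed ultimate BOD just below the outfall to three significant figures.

Flow-weighted mixing: C = (Q_r C_r + Q_w C_w)/(Q_r + Q_w)
= (3.67×1.68 + 0.431×46.7)/(3.67 + 0.431) = 26.29/4.101 = 6.411 mg/L.

6.41 mg/L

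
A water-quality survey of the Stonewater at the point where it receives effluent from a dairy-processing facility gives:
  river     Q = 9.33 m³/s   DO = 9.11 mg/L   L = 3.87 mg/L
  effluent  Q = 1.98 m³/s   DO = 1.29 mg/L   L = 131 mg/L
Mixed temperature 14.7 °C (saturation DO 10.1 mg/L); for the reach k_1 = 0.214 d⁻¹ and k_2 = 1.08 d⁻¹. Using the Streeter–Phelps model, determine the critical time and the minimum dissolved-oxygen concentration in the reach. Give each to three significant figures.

Mixed DO = (9.33×9.11 + 1.98×1.29)/(9.33+1.98) = 87.55/11.31 = 7.741 mg/L.
Mixed L₀ = (9.33×3.87 + 1.98×131)/(11.31) = 295.5/11.31 = 26.13 mg/L.
Initial deficit D₀ = C_s − DO₀ = 10.1 − 7.741 = 2.359 mg/L.
t_c = (1/0.8660) ln[(1.08/0.214)(1 − 2.359×0.8660/(0.214×26.13))] = 1.155 × ln(3.203) = 1.344 d.
D_c = (0.214/1.08) × 26.13 × e^(−0.214×1.344) = 0.1981 × 26.13 × 0.7500 = 3.883 mg/L.
Minimum DO = 10.1 − 3.883 = 6.217 mg/L.

t_c ≈ 1.34 d; minimum DO ≈ 6.22 mg/L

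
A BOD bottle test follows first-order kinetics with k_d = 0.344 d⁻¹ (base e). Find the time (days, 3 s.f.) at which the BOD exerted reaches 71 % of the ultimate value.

t ≈ 3.60 d

y/L₀ = 1 − e^(−k_d t) = 0.71 ⇒ e^(−k_d t) = 0.290
t = −ln(0.290) / 0.344 = 1.238 / 0.344 = 3.598 d.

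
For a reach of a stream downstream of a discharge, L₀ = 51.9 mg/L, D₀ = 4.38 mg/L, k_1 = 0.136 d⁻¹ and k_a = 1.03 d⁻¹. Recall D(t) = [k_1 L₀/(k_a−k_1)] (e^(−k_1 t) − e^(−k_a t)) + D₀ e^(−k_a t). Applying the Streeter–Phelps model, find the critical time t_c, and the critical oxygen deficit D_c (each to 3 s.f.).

At the critical point dD/dt = 0, so k_1 L₀ e^(−k_1 t) = k_a D. Substituting D(t) from the Streeter–Phelps equation and solving for t gives
t_c = ln[(k_a/k_1)(1 − D₀(k_a−k_1)/(k_1 L₀))] / (k_a−k_1).
Here k_a−k_1 = 0.8940 d⁻¹ and 1 − D₀(k_a−k_1)/(k_1 L₀) = 1 − 4.38×0.8940/(0.136×51.9) = 0.4452, so
t_c = ln(7.574 × 0.4452) / 0.8940 = 1.216 / 0.8940 = 1.360 d.
D_c = (k_1/k_a) L₀ e^(−k_1 t_c) = (0.136/1.03) × 51.9 × e^(−0.136×1.360) = 0.1320 × 51.9 × 0.8312 = 5.696 mg/L.

t_c ≈ 1.36 d; D_c ≈ 5.70 mg/L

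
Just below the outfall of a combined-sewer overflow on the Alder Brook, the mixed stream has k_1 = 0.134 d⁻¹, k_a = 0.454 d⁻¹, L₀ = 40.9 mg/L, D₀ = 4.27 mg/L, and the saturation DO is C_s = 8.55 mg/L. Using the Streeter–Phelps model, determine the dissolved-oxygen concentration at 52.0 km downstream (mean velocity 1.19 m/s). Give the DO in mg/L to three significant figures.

Travel time t = x/v = 52.0 km / (1.19 m/s) = 52000 m / 1.19 m/s = 43700 s = 0.5058 d.
k_1 L₀/(k_a−k_1) = 0.134×40.9/(0.454−0.134) = 5.481/0.3200 = 17.13 mg/L.
e^(−k_1 t) = e^(−0.134×0.5058) = 0.9345; e^(−k_a t) = e^(−0.454×0.5058) = 0.7948.
D = 17.13 × (0.9345 − 0.7948) + 4.27 × 0.7948 = 2.391 + 3.394 = 5.785 mg/L.
DO = C_s − D = 8.55 − 5.785 = 2.765 mg/L.

DO ≈ 2.76 mg/L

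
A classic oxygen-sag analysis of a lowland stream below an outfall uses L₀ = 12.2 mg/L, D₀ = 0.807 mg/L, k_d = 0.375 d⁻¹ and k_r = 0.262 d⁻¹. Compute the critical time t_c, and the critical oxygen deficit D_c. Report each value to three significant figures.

With k_r/k_d = 0.6987 and 1 − D₀(k_r−k_d)/(k_d L₀) = 1.020,
t_c = ln(0.6987 × 1.020) / (0.262 − 0.375) = ln(0.7126) / -0.1130 = -0.3388/-0.1130 = 2.999 d.
L(t_c) = L₀ e^(−k_d t_c) = 12.2 × 0.3248 = 3.963 mg/L, and at the critical point k_r D_c = k_d L, so D_c = (0.375/0.262) × 3.963 = 5.672 mg/L.

t_c ≈ 3.00 d; D_c ≈ 5.67 mg/L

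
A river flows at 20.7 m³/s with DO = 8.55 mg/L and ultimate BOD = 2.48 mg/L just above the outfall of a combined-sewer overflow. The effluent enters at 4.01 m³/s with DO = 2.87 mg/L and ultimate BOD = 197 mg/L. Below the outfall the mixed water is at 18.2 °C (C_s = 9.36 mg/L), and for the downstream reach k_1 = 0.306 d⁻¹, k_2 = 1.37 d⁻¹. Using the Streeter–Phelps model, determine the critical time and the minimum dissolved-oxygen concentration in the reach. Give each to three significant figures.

Mixed DO = (20.7×8.55 + 4.01×2.87)/(20.7+4.01) = 188.5/24.71 = 7.628 mg/L.
Mixed L₀ = (20.7×2.48 + 4.01×197)/(24.71) = 841.3/24.71 = 34.05 mg/L.
Initial deficit D₀ = C_s − DO₀ = 9.36 − 7.628 = 1.732 mg/L.
t_c = (1/1.064) ln[(1.37/0.306)(1 − 1.732×1.064/(0.306×34.05))] = 0.9398 × ln(3.685) = 1.226 d.
D_c = (0.306/1.37) × 34.05 × e^(−0.306×1.226) = 0.2234 × 34.05 × 0.6872 = 5.226 mg/L.
Minimum DO = 9.36 − 5.226 = 4.134 mg/L.

t_c ≈ 1.23 d; minimum DO ≈ 4.13 mg/L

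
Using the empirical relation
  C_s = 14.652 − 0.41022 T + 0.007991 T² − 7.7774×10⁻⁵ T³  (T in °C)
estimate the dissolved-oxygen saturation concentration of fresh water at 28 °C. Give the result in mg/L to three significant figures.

C_s ≈ 7.72 mg/L

C_s = 14.652 − 0.41022×28 + 0.007991×28² − 7.7774×10⁻⁵×28³ = 7.723 mg/L.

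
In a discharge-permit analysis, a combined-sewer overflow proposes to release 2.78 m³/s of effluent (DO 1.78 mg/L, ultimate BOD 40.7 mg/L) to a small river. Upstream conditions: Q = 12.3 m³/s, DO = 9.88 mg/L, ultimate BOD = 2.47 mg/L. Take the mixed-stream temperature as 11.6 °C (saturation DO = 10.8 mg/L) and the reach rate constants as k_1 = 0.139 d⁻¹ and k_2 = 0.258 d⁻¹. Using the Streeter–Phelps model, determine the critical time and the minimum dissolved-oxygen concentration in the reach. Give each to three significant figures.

Mixed DO = (12.3×9.88 + 2.78×1.78)/(12.3+2.78) = 126.5/15.08 = 8.387 mg/L.
Mixed L₀ = (12.3×2.47 + 2.78×40.7)/(15.08) = 143.5/15.08 = 9.518 mg/L.
Initial deficit D₀ = C_s − DO₀ = 10.8 − 8.387 = 2.413 mg/L.
t_c = (1/0.1190) ln[(0.258/0.139)(1 − 2.413×0.1190/(0.139×9.518))] = 8.403 × ln(1.453) = 3.141 d.
D_c = (0.139/0.258) × 9.518 × e^(−0.139×3.141) = 0.5388 × 9.518 × 0.6462 = 3.314 mg/L.
Minimum DO = 10.8 − 3.314 = 7.486 mg/L.

t_c ≈ 3.14 d; minimum DO ≈ 7.49 mg/L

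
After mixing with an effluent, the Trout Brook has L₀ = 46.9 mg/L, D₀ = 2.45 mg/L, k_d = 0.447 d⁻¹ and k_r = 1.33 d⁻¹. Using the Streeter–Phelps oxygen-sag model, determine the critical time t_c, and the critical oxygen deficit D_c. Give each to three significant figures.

With k_r/k_d = 2.975 and 1 − D₀(k_r−k_d)/(k_d L₀) = 0.8968,
t_c = ln(2.975 × 0.8968) / (1.33 − 0.447) = ln(2.668) / 0.8830 = 0.9815/0.8830 = 1.112 d.
L(t_c) = L₀ e^(−k_d t_c) = 46.9 × 0.6084 = 28.54 mg/L, and at the critical point k_r D_c = k_d L, so D_c = (0.447/1.33) × 28.54 = 9.591 mg/L.

t_c ≈ 1.11 d; D_c ≈ 9.59 mg/L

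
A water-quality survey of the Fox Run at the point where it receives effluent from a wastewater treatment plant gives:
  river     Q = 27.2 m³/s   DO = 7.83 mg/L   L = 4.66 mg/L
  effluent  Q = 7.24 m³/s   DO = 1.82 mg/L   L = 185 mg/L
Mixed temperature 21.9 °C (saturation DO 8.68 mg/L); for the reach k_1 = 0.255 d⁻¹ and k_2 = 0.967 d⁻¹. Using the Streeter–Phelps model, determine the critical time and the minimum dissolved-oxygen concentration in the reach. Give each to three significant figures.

t_c ≈ 1.66 d; minimum DO ≈ 1.33 mg/L

Mixed DO = (27.2×7.83 + 7.24×1.82)/(27.2+7.24) = 226.2/34.44 = 6.567 mg/L.
Mixed L₀ = (27.2×4.66 + 7.24×185)/(34.44) = 1466/34.44 = 42.57 mg/L.
Initial deficit D₀ = C_s − DO₀ = 8.68 − 6.567 = 2.113 mg/L.
t_c = (1/0.7120) ln[(0.967/0.255)(1 − 2.113×0.7120/(0.255×42.57))] = 1.404 × ln(3.267) = 1.663 d.
D_c = (0.255/0.967) × 42.57 × e^(−0.255×1.663) = 0.2637 × 42.57 × 0.6545 = 7.347 mg/L.
Minimum DO = 8.68 − 7.347 = 1.333 mg/L.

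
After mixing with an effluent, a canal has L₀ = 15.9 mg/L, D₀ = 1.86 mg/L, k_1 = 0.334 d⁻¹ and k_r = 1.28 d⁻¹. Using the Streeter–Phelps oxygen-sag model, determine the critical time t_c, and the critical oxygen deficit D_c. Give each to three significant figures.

t_c = [1/(k_r−k_1)] ln[(k_r/k_1)(1 − D₀(k_r−k_1)/(k_1 L₀))]
= [1/(1.28−0.334)] ln[(1.28/0.334)(1 − 1.86×0.9460/(0.334×15.9))]
= (1/0.9460) ln[3.832 × 0.6687] = 1.057 × ln(2.563) = 1.057 × 0.9410 = 0.9947 d.
D_c = (k_1/k_r) L₀ e^(−k_1 t_c) = (0.334/1.28) × 15.9 × e^(−0.334×0.9947) = 0.2609 × 15.9 × 0.7173 = 2.976 mg/L.

t_c ≈ 0.995 d; D_c ≈ 2.98 mg/L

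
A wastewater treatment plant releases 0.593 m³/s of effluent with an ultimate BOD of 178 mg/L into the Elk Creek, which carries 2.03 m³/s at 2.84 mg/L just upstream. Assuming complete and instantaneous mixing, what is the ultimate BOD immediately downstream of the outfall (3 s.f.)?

Flow-weighted mixing: C = (Q_r C_r + Q_w C_w)/(Q_r + Q_w)
= (2.03×2.84 + 0.593×178)/(2.03 + 0.593) = 111.3/2.623 = 42.44 mg/L.

42.4 mg/L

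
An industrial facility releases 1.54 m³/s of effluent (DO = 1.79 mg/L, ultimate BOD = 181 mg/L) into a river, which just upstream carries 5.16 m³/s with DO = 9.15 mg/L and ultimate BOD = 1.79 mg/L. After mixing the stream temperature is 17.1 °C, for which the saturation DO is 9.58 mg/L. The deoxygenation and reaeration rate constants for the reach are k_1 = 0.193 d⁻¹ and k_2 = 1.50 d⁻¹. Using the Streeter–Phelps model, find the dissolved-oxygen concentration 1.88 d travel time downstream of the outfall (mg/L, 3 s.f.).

Mixed DO = (5.16×9.15 + 1.54×1.79)/(5.16+1.54) = 49.97/6.700 = 7.458 mg/L.
Mixed L₀ = (5.16×1.79 + 1.54×181)/(6.700) = 288.0/6.700 = 42.98 mg/L.
Initial deficit D₀ = C_s − DO₀ = 9.58 − 7.458 = 2.122 mg/L.
D(1.88) = [0.193×42.98/(1.50−0.193)](e^(−0.193×1.88) − e^(−1.50×1.88)) + 2.122 e^(−1.50×1.88)
= 6.347 × (0.6957 − 0.05961) + 2.122 × 0.05961 = 4.164 mg/L.
DO = 9.58 − 4.164 = 5.416 mg/L.

DO ≈ 5.42 mg/L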